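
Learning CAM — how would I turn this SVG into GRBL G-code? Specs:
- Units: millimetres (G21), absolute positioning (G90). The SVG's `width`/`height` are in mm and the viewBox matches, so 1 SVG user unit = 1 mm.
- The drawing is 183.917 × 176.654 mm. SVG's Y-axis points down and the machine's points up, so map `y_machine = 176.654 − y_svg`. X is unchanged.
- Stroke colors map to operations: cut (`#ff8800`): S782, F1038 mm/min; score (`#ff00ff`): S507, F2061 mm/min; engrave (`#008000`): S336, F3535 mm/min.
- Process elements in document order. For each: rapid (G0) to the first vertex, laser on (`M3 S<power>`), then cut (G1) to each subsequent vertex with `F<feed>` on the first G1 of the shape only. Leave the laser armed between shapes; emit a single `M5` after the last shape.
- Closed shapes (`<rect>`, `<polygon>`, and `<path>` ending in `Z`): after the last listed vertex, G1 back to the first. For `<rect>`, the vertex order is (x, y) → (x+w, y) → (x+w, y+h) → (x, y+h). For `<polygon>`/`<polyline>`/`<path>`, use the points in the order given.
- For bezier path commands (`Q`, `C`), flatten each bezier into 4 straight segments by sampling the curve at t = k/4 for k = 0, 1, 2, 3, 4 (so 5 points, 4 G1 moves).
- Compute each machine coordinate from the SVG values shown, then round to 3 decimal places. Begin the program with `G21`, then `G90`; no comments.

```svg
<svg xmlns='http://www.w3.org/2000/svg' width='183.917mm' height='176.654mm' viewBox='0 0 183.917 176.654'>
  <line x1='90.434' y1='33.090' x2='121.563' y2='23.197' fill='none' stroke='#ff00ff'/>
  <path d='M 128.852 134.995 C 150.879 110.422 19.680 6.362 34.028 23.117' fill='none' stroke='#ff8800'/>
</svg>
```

G21
G90
G0 X90.434 Y143.564
M3 S507
G1 X121.563 Y153.457 F2061
G0 X128.852 Y41.659
M3 S782
G1 X121.311 Y71.863 F1038
G1 X84.320 Y113.096
G1 X45.889 Y146.580
G1 X34.028 Y153.537
M5

1 u = 1 mm; y_m = 176.654 − y.

[1] `<line>` line segment, #ff00ff→score S507 F2061: (90.434,143.564) → (121.563,153.457)

[2] `<path>` cubic bezier, #ff8800→cut S782 F1038: (128.852,41.659) → (121.311,71.863) → (84.320,113.096) → (45.889,146.580) → (34.028,153.537)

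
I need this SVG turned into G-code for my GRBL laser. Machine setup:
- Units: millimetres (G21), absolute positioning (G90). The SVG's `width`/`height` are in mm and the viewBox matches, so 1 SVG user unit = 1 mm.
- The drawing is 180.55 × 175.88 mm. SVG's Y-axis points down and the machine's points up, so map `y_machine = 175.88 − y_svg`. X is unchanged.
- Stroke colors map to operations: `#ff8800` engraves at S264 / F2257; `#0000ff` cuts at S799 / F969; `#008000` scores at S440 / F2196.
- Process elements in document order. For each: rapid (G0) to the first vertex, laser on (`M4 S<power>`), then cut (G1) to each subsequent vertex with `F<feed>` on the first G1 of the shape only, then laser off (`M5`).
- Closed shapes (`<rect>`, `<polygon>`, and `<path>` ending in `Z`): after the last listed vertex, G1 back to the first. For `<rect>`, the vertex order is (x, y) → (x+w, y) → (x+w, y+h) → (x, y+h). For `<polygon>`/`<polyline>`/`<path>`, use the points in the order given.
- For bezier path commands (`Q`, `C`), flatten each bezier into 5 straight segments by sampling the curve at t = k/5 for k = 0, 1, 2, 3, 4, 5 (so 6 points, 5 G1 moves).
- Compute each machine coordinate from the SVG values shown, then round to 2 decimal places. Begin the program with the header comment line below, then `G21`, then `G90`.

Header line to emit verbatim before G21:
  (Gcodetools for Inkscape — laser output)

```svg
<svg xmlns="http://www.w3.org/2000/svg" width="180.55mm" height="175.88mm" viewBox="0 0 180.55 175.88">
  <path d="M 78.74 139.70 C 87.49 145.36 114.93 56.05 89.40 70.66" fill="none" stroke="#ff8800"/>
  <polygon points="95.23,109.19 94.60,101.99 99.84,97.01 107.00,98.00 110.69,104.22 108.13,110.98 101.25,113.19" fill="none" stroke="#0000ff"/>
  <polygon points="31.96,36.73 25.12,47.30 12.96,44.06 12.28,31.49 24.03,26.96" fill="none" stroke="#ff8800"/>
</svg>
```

Since the viewBox matches the mm dimensions, user units are millimetres directly. The only transform is the Y-flip y_m = 175.88 − y_svg.

Shape 1 is a cubic bezier drawn with `<path>`. Its stroke #ff8800 means engrave at S264, F2257. After flipping Y the toolpath is (78.74,36.18) → (85.66,42.59) → (93.62,62.24) → (99.20,85.60) → (98.93,103.11) → (89.40,105.22).

Shape 2 is a regular polygon drawn with `<polygon>`. Its stroke #0000ff means cut at S799, F969. After flipping Y the toolpath is (95.23,66.69) → (94.60,73.89) → (99.84,78.87) → (107.00,77.88) → (110.69,71.66) → (108.13,64.90) → (101.25,62.69) → (95.23,66.69), returning to the start.

Shape 3 is a regular polygon drawn with `<polygon>`. Its stroke #ff8800 means engrave at S264, F2257. After flipping Y the toolpath is (31.96,139.15) → (25.12,128.58) → (12.96,131.82) → (12.28,144.39) → (24.03,148.92) → (31.96,139.15), returning to the start.

(Gcodetools for Inkscape — laser output)
G21
G90
G0 X78.74 Y36.18
M4 S264
G1 X85.66 Y42.59 F2257
G1 X93.62 Y62.24
G1 X99.20 Y85.60
G1 X98.93 Y103.11
G1 X89.40 Y105.22
M5
G0 X95.23 Y66.69
M4 S799
G1 X94.60 Y73.89 F969
G1 X99.84 Y78.87
G1 X107.00 Y77.88
G1 X110.69 Y71.66
G1 X108.13 Y64.90
G1 X101.25 Y62.69
G1 X95.23 Y66.69
M5
G0 X31.96 Y139.15
M4 S264
G1 X25.12 Y128.58 F2257
G1 X12.96 Y131.82
G1 X12.28 Y144.39
G1 X24.03 Y148.92
G1 X31.96 Y139.15
M5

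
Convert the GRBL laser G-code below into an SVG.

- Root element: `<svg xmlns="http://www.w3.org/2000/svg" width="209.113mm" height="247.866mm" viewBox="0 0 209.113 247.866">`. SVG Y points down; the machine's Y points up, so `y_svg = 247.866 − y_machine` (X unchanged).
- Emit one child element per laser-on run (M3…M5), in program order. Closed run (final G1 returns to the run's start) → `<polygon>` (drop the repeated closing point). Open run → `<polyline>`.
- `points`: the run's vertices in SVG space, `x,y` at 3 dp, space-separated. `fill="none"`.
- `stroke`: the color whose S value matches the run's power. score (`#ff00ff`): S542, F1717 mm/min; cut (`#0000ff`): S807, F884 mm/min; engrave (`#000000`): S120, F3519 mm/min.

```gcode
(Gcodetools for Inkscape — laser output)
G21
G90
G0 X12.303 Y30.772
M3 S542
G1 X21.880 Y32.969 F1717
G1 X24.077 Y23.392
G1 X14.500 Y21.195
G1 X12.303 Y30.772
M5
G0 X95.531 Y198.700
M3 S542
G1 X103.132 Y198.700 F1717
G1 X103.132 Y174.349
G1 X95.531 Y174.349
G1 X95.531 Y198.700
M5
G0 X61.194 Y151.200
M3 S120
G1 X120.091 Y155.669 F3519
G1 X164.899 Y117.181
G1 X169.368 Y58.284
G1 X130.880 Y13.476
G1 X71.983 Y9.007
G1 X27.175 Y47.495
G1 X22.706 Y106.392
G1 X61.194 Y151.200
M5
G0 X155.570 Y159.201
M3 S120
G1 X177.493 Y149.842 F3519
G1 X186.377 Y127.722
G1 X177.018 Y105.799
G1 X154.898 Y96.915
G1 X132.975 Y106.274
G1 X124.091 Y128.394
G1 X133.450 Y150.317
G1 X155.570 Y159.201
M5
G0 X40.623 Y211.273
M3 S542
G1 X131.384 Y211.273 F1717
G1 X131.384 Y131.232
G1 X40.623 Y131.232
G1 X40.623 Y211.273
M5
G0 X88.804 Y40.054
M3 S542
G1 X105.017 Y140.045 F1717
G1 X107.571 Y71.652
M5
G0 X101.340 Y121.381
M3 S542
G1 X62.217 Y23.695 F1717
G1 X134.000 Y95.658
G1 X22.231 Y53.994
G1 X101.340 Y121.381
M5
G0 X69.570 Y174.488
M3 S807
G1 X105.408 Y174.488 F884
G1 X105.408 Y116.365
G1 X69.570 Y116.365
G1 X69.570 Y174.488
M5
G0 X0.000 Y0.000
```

y_svg = 247.866 − y_m.

[1] S542→`#ff00ff` (score); closed run; points: 12.303,217.094 21.880,214.897 24.077,224.474 14.500,226.671

[2] S542→`#ff00ff` (score); closed run; points: 95.531,49.166 103.132,49.166 103.132,73.517 95.531,73.517

[3] S120→`#000000` (engrave); closed run; points: 61.194,96.666 120.091,92.197 164.899,130.685 169.368,189.582 130.880,234.390 71.983,238.859 27.175,200.371 22.706,141.474

[4] S120→`#000000` (engrave); closed run; points: 155.570,88.665 177.493,98.024 186.377,120.144 177.018,142.067 154.898,150.951 132.975,141.592 124.091,119.472 133.450,97.549

[5] S542→`#ff00ff` (score); closed run; points: 40.623,36.593 131.384,36.593 131.384,116.634 40.623,116.634

[6] S542→`#ff00ff` (score); open run; points: 88.804,207.812 105.017,107.821 107.571,176.214

[7] S542→`#ff00ff` (score); closed run; points: 101.340,126.485 62.217,224.171 134.000,152.208 22.231,193.872

[8] S807→`#0000ff` (cut); closed run; points: 69.570,73.378 105.408,73.378 105.408,131.501 69.570,131.501

<svg xmlns="http://www.w3.org/2000/svg" width="209.113mm" height="247.866mm" viewBox="0 0 209.113 247.866">
  <polygon points="12.303,217.094 21.880,214.897 24.077,224.474 14.500,226.671" fill="none" stroke="#ff00ff"/>
  <polygon points="95.531,49.166 103.132,49.166 103.132,73.517 95.531,73.517" fill="none" stroke="#ff00ff"/>
  <polygon points="61.194,96.666 120.091,92.197 164.899,130.685 169.368,189.582 130.880,234.390 71.983,238.859 27.175,200.371 22.706,141.474" fill="none" stroke="#000000"/>
  <polygon points="155.570,88.665 177.493,98.024 186.377,120.144 177.018,142.067 154.898,150.951 132.975,141.592 124.091,119.472 133.450,97.549" fill="none" stroke="#000000"/>
  <polygon points="40.623,36.593 131.384,36.593 131.384,116.634 40.623,116.634" fill="none" stroke="#ff00ff"/>
  <polyline points="88.804,207.812 105.017,107.821 107.571,176.214" fill="none" stroke="#ff00ff"/>
  <polygon points="101.340,126.485 62.217,224.171 134.000,152.208 22.231,193.872" fill="none" stroke="#ff00ff"/>
  <polygon points="69.570,73.378 105.408,73.378 105.408,131.501 69.570,131.501" fill="none" stroke="#0000ff"/>
</svg>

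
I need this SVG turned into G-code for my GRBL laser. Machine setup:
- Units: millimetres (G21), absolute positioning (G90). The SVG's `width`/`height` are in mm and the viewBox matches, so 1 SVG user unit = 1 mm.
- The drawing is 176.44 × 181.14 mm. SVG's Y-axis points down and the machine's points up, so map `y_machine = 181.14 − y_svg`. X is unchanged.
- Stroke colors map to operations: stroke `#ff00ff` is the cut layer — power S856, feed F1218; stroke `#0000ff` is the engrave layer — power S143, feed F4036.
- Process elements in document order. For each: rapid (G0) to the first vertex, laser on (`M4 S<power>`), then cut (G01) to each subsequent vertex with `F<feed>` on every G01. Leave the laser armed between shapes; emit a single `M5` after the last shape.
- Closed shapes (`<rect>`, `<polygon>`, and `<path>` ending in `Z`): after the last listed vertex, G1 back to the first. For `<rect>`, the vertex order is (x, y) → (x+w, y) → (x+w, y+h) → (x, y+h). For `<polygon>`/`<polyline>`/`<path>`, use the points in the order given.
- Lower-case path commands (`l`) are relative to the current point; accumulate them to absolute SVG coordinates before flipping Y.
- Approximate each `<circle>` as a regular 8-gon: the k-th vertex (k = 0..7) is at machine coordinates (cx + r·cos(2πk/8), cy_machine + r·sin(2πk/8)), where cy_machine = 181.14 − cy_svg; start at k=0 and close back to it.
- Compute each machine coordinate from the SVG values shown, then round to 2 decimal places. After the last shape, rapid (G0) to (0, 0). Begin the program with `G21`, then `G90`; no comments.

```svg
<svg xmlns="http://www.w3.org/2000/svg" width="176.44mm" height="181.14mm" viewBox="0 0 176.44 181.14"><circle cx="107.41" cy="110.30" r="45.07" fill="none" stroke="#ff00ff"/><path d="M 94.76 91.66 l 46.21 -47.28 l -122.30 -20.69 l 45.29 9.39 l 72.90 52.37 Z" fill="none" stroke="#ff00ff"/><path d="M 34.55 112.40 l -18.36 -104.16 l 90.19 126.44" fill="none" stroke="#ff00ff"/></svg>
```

1 u = 1 mm; y_m = 181.14 − y.

[1] `<circle>` circle, #ff00ff→cut S856 F1218: (152.48,70.84) → (139.28,102.71) → (107.41,115.91) → (75.54,102.71) → (62.34,70.84) → (75.54,38.97) → (107.41,25.77) → (139.28,38.97) → (152.48,70.84) (closed)

[2] `<path>` closed polygon, #ff00ff→cut S856 F1218: (94.76,89.48) → (140.97,136.76) → (18.67,157.45) → (63.96,148.06) → (136.86,95.69) → (94.76,89.48) (closed)

[3] `<path>` open polyline, #ff00ff→cut S856 F1218: (34.55,68.74) → (16.19,172.90) → (106.38,46.46)

G21
G90
G0 X152.48 Y70.84
M4 S856
G01 X139.28 Y102.71 F1218
G01 X107.41 Y115.91 F1218
G01 X75.54 Y102.71 F1218
G01 X62.34 Y70.84 F1218
G01 X75.54 Y38.97 F1218
G01 X107.41 Y25.77 F1218
G01 X139.28 Y38.97 F1218
G01 X152.48 Y70.84 F1218
G0 X94.76 Y89.48
M4 S856
G01 X140.97 Y136.76 F1218
G01 X18.67 Y157.45 F1218
G01 X63.96 Y148.06 F1218
G01 X136.86 Y95.69 F1218
G01 X94.76 Y89.48 F1218
G0 X34.55 Y68.74
M4 S856
G01 X16.19 Y172.90 F1218
G01 X106.38 Y46.46 F1218
M5
G0 X0.00 Y0.00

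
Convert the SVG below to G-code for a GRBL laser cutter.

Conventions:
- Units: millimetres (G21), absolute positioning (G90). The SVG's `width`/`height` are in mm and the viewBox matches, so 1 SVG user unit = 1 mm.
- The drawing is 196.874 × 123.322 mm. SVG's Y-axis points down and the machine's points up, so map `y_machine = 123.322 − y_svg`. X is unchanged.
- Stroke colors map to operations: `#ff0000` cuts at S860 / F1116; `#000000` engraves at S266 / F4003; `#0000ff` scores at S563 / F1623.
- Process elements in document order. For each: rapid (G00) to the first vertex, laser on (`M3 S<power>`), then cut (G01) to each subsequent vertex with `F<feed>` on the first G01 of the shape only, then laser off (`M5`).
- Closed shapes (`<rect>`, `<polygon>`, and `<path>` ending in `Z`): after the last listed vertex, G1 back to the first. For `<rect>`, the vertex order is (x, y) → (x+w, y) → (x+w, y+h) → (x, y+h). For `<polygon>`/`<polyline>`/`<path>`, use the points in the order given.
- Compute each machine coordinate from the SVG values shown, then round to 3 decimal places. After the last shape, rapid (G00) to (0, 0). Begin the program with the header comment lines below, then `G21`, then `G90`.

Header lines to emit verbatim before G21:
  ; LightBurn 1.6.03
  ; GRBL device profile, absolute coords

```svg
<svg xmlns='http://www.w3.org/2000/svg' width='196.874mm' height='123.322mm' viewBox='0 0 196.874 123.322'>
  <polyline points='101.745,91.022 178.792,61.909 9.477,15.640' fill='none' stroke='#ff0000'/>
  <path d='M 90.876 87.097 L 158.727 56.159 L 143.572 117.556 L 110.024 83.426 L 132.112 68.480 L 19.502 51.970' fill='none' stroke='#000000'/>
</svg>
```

1 u = 1 mm; y_m = 123.322 − y.

[1] `<polyline>` open polyline, #ff0000→cut S860 F1116: (101.745,32.300) → (178.792,61.413) → (9.477,107.682)

[2] `<path>` open polyline, #000000→engrave S266 F4003: (90.876,36.225) → (158.727,67.163) → (143.572,5.766) → (110.024,39.896) → (132.112,54.842) → (19.502,71.352)

; LightBurn 1.6.03
; GRBL device profile, absolute coords
G21
G90
G00 X101.745 Y32.300
M3 S860
G01 X178.792 Y61.413 F1116
G01 X9.477 Y107.682
M5
G00 X90.876 Y36.225
M3 S266
G01 X158.727 Y67.163 F4003
G01 X143.572 Y5.766
G01 X110.024 Y39.896
G01 X132.112 Y54.842
G01 X19.502 Y71.352
M5
G00 X0.000 Y0.000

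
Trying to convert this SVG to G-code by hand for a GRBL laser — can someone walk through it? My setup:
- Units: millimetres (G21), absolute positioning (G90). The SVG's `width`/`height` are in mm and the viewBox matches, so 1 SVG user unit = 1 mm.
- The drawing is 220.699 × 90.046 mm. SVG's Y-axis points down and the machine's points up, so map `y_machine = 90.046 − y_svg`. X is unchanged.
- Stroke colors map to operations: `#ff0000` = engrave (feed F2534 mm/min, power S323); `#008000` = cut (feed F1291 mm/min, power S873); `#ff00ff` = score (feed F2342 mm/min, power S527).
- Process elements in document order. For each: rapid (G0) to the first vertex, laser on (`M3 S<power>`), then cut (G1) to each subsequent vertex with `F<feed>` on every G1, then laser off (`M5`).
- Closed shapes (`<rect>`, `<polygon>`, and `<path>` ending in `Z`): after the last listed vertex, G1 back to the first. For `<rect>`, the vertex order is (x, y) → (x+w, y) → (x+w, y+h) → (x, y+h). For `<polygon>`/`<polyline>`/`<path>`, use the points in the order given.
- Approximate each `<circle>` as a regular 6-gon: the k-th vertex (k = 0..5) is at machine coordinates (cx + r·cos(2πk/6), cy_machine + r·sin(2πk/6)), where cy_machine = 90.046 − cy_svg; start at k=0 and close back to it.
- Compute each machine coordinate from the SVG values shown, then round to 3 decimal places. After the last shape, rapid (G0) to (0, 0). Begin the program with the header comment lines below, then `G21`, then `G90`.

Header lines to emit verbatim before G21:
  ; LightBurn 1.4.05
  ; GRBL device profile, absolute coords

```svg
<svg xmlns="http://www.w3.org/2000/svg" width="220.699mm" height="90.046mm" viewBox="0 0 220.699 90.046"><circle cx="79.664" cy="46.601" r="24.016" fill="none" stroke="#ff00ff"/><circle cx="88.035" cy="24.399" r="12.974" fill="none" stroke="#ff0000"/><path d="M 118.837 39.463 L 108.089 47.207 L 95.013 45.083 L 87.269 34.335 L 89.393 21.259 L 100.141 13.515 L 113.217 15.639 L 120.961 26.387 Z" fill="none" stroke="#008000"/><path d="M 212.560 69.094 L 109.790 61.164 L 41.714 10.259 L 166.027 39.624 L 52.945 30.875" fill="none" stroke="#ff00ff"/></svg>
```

; LightBurn 1.4.05
; GRBL device profile, absolute coords
G21
G90
G0 X103.680 Y43.445
M3 S527
G1 X91.672 Y64.243 F2342
G1 X67.656 Y64.243 F2342
G1 X55.648 Y43.445 F2342
G1 X67.656 Y22.647 F2342
G1 X91.672 Y22.647 F2342
G1 X103.680 Y43.445 F2342
M5
G0 X101.009 Y65.647
M3 S323
G1 X94.522 Y76.883 F2534
G1 X81.548 Y76.883 F2534
G1 X75.061 Y65.647 F2534
G1 X81.548 Y54.411 F2534
G1 X94.522 Y54.411 F2534
G1 X101.009 Y65.647 F2534
M5
G0 X118.837 Y50.583
M3 S873
G1 X108.089 Y42.839 F1291
G1 X95.013 Y44.963 F1291
G1 X87.269 Y55.711 F1291
G1 X89.393 Y68.787 F1291
G1 X100.141 Y76.531 F1291
G1 X113.217 Y74.407 F1291
G1 X120.961 Y63.659 F1291
G1 X118.837 Y50.583 F1291
M5
G0 X212.560 Y20.952
M3 S527
G1 X109.790 Y28.882 F2342
G1 X41.714 Y79.787 F2342
G1 X166.027 Y50.422 F2342
G1 X52.945 Y59.171 F2342
M5
G0 X0.000 Y0.000

viewBox `0 0 220.699 90.046` with mm width/height → 1 unit = 1 mm. Flip: y_m = 90.046 − y_svg.

**Shape 1** — `<circle>` circle, stroke `#ff00ff` → score (S527, F2342). Machine vertices: (103.680,43.445) → (91.672,64.243) → (67.656,64.243) → (55.648,43.445) → (67.656,22.647) → (91.672,22.647) → (103.680,43.445). Closed: final G1 returns to the first vertex.

**Shape 2** — `<circle>` circle, stroke `#ff0000` → engrave (S323, F2534). Machine vertices: (101.009,65.647) → (94.522,76.883) → (81.548,76.883) → (75.061,65.647) → (81.548,54.411) → (94.522,54.411) → (101.009,65.647). Closed: final G1 returns to the first vertex.

**Shape 3** — `<path>` regular polygon, stroke `#008000` → cut (S873, F1291). Machine vertices: (118.837,50.583) → (108.089,42.839) → (95.013,44.963) → (87.269,55.711) → (89.393,68.787) → (100.141,76.531) → (113.217,74.407) → (120.961,63.659) → (118.837,50.583). Closed: final G1 returns to the first vertex.

**Shape 4** — `<path>` open polyline, stroke `#ff00ff` → score (S527, F2342). Machine vertices: (212.560,20.952) → (109.790,28.882) → (41.714,79.787) → (166.027,50.422) → (52.945,59.171). Open path.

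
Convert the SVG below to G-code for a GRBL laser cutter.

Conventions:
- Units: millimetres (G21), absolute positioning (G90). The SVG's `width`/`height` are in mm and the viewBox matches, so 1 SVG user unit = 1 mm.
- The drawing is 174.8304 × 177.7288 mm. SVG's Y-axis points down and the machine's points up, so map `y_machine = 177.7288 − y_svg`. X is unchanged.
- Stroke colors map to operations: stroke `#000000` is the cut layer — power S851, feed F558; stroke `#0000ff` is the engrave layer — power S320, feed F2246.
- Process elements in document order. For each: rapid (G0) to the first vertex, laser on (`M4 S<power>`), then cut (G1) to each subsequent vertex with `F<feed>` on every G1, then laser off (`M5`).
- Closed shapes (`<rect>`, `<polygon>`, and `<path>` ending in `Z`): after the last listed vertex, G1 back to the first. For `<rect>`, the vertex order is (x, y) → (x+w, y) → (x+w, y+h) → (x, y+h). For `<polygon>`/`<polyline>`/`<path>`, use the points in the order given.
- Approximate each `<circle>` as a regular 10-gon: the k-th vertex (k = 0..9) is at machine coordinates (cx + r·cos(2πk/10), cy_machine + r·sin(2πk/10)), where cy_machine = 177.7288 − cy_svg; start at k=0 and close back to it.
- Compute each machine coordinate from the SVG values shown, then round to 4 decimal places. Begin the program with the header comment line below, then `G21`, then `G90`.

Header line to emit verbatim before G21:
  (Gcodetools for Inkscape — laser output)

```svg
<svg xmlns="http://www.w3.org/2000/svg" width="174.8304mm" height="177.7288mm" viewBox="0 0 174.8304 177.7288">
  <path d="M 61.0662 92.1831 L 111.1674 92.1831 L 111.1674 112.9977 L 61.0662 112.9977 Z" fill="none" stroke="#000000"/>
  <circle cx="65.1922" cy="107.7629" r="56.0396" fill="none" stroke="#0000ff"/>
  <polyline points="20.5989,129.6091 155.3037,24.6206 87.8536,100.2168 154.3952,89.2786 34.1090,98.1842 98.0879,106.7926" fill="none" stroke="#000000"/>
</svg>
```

viewBox `0 0 174.8304 177.7288` with mm width/height → 1 unit = 1 mm. Flip: y_m = 177.7288 − y_svg.

**Shape 1** — `<path>` rectangle, stroke `#000000` → cut (S851, F558). Machine vertices: (61.0662,85.5457) → (111.1674,85.5457) → (111.1674,64.7311) → (61.0662,64.7311) → (61.0662,85.5457). Closed: final G1 returns to the first vertex.

**Shape 2** — `<circle>` circle, stroke `#0000ff` → engrave (S320, F2246). Machine vertices: (121.2318,69.9659) → (110.5292,102.9052) → (82.5094,123.2627) → (47.8750,123.2627) → (19.8552,102.9052) → (9.1526,69.9659) → (19.8552,37.0266) → (47.8750,16.6691) → (82.5094,16.6691) → (110.5292,37.0266) → (121.2318,69.9659). Closed: final G1 returns to the first vertex.

**Shape 3** — `<polyline>` open polyline, stroke `#000000` → cut (S851, F558). Machine vertices: (20.5989,48.1197) → (155.3037,153.1082) → (87.8536,77.5120) → (154.3952,88.4502) → (34.1090,79.5446) → (98.0879,70.9362). Open path.

(Gcodetools for Inkscape — laser output)
G21
G90
G0 X61.0662 Y85.5457
M4 S851
G1 X111.1674 Y85.5457 F558
G1 X111.1674 Y64.7311 F558
G1 X61.0662 Y64.7311 F558
G1 X61.0662 Y85.5457 F558
M5
G0 X121.2318 Y69.9659
M4 S320
G1 X110.5292 Y102.9052 F2246
G1 X82.5094 Y123.2627 F2246
G1 X47.8750 Y123.2627 F2246
G1 X19.8552 Y102.9052 F2246
G1 X9.1526 Y69.9659 F2246
G1 X19.8552 Y37.0266 F2246
G1 X47.8750 Y16.6691 F2246
G1 X82.5094 Y16.6691 F2246
G1 X110.5292 Y37.0266 F2246
G1 X121.2318 Y69.9659 F2246
M5
G0 X20.5989 Y48.1197
M4 S851
G1 X155.3037 Y153.1082 F558
G1 X87.8536 Y77.5120 F558
G1 X154.3952 Y88.4502 F558
G1 X34.1090 Y79.5446 F558
G1 X98.0879 Y70.9362 F558
M5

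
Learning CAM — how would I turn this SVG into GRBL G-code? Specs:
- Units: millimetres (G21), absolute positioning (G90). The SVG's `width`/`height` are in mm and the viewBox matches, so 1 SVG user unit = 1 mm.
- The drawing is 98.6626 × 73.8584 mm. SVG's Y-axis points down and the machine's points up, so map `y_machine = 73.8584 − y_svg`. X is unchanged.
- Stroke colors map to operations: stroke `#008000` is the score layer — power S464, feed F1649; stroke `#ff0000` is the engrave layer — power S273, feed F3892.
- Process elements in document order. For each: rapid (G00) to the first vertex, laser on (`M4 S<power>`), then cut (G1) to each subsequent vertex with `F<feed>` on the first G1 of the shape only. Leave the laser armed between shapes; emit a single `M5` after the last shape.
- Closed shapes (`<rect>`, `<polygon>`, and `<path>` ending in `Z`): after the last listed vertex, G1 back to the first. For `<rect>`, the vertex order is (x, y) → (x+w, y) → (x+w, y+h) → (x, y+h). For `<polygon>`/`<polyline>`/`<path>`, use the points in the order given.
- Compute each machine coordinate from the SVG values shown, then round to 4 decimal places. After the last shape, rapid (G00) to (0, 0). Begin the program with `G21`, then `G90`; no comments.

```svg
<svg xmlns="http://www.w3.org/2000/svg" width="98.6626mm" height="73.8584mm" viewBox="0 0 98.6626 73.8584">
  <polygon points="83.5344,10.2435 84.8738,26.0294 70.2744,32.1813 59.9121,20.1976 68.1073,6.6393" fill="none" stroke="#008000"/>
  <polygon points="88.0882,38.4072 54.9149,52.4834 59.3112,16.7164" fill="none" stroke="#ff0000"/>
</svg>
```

1 u = 1 mm; y_m = 73.8584 − y.

[1] `<polygon>` regular polygon, #008000→score S464 F1649: (83.5344,63.6149) → (84.8738,47.8290) → (70.2744,41.6771) → (59.9121,53.6608) → (68.1073,67.2191) → (83.5344,63.6149) (closed)

[2] `<polygon>` regular polygon, #ff0000→engrave S273 F3892: (88.0882,35.4512) → (54.9149,21.3750) → (59.3112,57.1420) → (88.0882,35.4512) (closed)

G21
G90
G00 X83.5344 Y63.6149
M4 S464
G1 X84.8738 Y47.8290 F1649
G1 X70.2744 Y41.6771
G1 X59.9121 Y53.6608
G1 X68.1073 Y67.2191
G1 X83.5344 Y63.6149
G00 X88.0882 Y35.4512
M4 S273
G1 X54.9149 Y21.3750 F3892
G1 X59.3112 Y57.1420
G1 X88.0882 Y35.4512
M5
G00 X0.0000 Y0.0000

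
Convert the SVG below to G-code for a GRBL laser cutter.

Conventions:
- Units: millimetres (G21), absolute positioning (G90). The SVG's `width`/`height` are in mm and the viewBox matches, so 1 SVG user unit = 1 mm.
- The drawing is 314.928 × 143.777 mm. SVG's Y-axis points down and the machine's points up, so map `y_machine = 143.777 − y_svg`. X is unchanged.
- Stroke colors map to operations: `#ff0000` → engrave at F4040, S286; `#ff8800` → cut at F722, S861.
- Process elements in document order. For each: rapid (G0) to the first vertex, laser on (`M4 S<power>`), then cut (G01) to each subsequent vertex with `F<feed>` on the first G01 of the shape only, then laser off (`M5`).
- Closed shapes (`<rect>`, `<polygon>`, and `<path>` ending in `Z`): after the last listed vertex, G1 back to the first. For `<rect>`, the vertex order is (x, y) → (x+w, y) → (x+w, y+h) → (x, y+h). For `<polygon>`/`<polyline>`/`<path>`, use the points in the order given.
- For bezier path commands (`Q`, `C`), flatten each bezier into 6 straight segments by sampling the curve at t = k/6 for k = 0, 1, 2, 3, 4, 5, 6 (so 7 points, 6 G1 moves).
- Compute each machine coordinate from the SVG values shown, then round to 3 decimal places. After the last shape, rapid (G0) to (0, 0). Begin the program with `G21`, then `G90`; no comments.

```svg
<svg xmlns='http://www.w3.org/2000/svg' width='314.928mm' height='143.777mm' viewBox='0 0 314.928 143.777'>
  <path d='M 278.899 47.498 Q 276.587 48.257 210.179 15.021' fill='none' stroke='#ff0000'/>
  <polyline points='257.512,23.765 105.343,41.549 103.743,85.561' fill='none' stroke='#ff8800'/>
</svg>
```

G21
G90
G0 X278.899 Y96.279
M4 S286
G01 X276.348 Y96.970 F4040
G01 X270.236 Y99.550
G01 X260.563 Y104.019
G01 X247.329 Y110.376
G01 X230.535 Y118.622
G01 X210.179 Y128.756
M5
G0 X257.512 Y120.012
M4 S861
G01 X105.343 Y102.228 F722
G01 X103.743 Y58.216
M5
G0 X0.000 Y0.000

viewBox `0 0 314.928 143.777` with mm width/height → 1 unit = 1 mm. Flip: y_m = 143.777 − y_svg.

**Shape 1** — `<path>` quadratic bezier, stroke `#ff0000` → engrave (S286, F4040). Control points (SVG): P0=(278.899,47.498), P1=(276.587,48.257), P2=(210.179,15.021); sampled at t=k/6. Machine vertices: (278.899,96.279) → (276.348,96.970) → (270.236,99.550) → (260.563,104.019) → (247.329,110.376) → (230.535,118.622) → (210.179,128.756). Open path.

**Shape 2** — `<polyline>` open polyline, stroke `#ff8800` → cut (S861, F722). Machine vertices: (257.512,120.012) → (105.343,102.228) → (103.743,58.216). Open path.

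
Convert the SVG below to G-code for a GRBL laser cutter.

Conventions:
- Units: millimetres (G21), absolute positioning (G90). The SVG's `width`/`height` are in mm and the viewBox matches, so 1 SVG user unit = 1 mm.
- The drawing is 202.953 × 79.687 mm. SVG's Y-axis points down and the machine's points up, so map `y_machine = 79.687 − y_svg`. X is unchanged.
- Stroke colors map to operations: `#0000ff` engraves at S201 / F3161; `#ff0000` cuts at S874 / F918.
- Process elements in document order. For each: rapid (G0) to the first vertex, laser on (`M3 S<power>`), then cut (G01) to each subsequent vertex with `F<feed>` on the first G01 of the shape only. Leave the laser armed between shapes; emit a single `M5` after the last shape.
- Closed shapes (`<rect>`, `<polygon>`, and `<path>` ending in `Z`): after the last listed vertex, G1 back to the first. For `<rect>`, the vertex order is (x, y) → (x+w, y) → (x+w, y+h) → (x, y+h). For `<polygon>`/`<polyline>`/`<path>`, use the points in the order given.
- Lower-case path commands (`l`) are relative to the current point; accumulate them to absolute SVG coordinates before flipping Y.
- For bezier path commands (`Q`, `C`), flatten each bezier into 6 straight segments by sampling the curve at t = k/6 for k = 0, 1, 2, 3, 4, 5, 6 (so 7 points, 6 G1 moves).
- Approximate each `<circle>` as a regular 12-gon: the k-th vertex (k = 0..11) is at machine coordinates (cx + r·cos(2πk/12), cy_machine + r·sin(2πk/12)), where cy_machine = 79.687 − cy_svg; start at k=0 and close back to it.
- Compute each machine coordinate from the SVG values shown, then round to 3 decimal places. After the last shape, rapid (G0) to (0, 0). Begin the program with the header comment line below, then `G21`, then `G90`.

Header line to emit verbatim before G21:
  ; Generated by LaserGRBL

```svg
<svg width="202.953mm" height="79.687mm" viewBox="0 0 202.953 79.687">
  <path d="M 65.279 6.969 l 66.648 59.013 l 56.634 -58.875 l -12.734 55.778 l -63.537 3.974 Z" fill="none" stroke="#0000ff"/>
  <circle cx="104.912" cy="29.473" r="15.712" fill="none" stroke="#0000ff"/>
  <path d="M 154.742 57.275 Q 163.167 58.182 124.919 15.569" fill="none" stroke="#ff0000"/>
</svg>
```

; Generated by LaserGRBL
G21
G90
G0 X65.279 Y72.718
M3 S201
G01 X131.927 Y13.705 F3161
G01 X188.561 Y72.580
G01 X175.827 Y16.802
G01 X112.290 Y12.828
G01 X65.279 Y72.718
G0 X120.624 Y50.214
M3 S201
G01 X118.519 Y58.070 F3161
G01 X112.768 Y63.821
G01 X104.912 Y65.926
G01 X97.056 Y63.821
G01 X91.305 Y58.070
G01 X89.200 Y50.214
G01 X91.305 Y42.358
G01 X97.056 Y36.607
G01 X104.912 Y34.502
G01 X112.768 Y36.607
G01 X118.519 Y42.358
G01 X120.624 Y50.214
G0 X154.742 Y22.412
M3 S874
G01 X156.254 Y23.319 F918
G01 X155.173 Y26.643
G01 X151.499 Y32.385
G01 X145.232 Y40.545
G01 X136.372 Y51.123
G01 X124.919 Y64.118
M5
G0 X0.000 Y0.000

viewBox `0 0 202.953 79.687` with mm width/height → 1 unit = 1 mm. Flip: y_m = 79.687 − y_svg.

**Shape 1** — `<path>` closed polygon, stroke `#0000ff` → engrave (S201, F3161). Machine vertices: (65.279,72.718) → (131.927,13.705) → (188.561,72.580) → (175.827,16.802) → (112.290,12.828) → (65.279,72.718). Closed: final G1 returns to the first vertex.

**Shape 2** — `<circle>` circle, stroke `#0000ff` → engrave (S201, F3161). Machine vertices: (120.624,50.214) → (118.519,58.070) → (112.768,63.821) → (104.912,65.926) → (97.056,63.821) → (91.305,58.070) → (89.200,50.214) → (91.305,42.358) → (97.056,36.607) → (104.912,34.502) → (112.768,36.607) → (118.519,42.358) → (120.624,50.214). Closed: final G1 returns to the first vertex.

**Shape 3** — `<path>` quadratic bezier, stroke `#ff0000` → cut (S874, F918). Control points (SVG): P0=(154.742,57.275), P1=(163.167,58.182), P2=(124.919,15.569); sampled at t=k/6. Machine vertices: (154.742,22.412) → (156.254,23.319) → (155.173,26.643) → (151.499,32.385) → (145.232,40.545) → (136.372,51.123) → (124.919,64.118). Open path.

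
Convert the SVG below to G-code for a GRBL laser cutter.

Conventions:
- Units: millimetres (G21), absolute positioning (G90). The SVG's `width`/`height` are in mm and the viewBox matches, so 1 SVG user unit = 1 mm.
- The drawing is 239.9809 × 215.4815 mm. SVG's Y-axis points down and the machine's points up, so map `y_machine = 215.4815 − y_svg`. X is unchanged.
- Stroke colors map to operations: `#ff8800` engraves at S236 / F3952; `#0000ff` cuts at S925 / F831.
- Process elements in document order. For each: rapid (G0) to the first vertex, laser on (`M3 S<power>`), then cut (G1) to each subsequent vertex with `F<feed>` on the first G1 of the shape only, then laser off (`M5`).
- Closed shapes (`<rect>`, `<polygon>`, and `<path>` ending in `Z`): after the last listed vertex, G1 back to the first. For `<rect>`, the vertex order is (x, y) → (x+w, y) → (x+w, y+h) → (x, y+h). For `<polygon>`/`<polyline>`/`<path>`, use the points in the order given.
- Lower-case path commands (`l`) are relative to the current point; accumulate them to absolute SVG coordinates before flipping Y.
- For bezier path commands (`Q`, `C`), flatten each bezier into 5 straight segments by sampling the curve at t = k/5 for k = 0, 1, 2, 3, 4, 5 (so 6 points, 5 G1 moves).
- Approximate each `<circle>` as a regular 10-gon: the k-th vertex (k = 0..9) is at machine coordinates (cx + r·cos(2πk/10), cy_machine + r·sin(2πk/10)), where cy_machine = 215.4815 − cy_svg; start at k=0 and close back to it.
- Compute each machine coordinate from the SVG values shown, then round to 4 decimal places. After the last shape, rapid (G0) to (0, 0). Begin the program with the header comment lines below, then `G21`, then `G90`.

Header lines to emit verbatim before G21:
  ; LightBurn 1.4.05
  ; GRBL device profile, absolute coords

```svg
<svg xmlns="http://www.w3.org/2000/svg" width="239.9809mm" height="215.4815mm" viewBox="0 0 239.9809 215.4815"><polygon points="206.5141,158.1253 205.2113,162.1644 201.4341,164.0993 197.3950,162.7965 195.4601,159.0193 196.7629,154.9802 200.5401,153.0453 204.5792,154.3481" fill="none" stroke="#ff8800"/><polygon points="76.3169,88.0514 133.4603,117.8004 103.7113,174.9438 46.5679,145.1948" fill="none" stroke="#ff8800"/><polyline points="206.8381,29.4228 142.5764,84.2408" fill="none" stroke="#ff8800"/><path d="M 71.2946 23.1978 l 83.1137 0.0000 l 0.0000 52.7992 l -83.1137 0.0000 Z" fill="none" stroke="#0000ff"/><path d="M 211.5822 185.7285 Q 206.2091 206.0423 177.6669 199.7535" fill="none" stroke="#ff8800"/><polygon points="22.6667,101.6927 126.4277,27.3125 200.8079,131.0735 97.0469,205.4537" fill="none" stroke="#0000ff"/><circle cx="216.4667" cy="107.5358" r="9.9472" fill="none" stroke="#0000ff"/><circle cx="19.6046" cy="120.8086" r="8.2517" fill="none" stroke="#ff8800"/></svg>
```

; LightBurn 1.4.05
; GRBL device profile, absolute coords
G21
G90
G0 X206.5141 Y57.3562
M3 S236
G1 X205.2113 Y53.3171 F3952
G1 X201.4341 Y51.3822
G1 X197.3950 Y52.6850
G1 X195.4601 Y56.4622
G1 X196.7629 Y60.5013
G1 X200.5401 Y62.4362
G1 X204.5792 Y61.1334
G1 X206.5141 Y57.3562
M5
G0 X76.3169 Y127.4301
M3 S236
G1 X133.4603 Y97.6811 F3952
G1 X103.7113 Y40.5377
G1 X46.5679 Y70.2867
G1 X76.3169 Y127.4301
M5
G0 X206.8381 Y186.0587
M3 S236
G1 X142.5764 Y131.2407 F3952
M5
G0 X71.2946 Y192.2837
M3 S925
G1 X154.4083 Y192.2837 F831
G1 X154.4083 Y139.4845
G1 X71.2946 Y139.4845
G1 X71.2946 Y192.2837
M5
G0 X211.5822 Y29.7530
M3 S236
G1 X208.5062 Y22.6916 F3952
G1 X203.5767 Y17.7584
G1 X196.7936 Y14.9534
G1 X188.1570 Y14.2766
G1 X177.6669 Y15.7280
M5
G0 X22.6667 Y113.7888
M3 S925
G1 X126.4277 Y188.1690 F831
G1 X200.8079 Y84.4080
G1 X97.0469 Y10.0278
G1 X22.6667 Y113.7888
M5
G0 X226.4139 Y107.9457
M3 S925
G1 X224.5142 Y113.7925 F831
G1 X219.5406 Y117.4060
G1 X213.3928 Y117.4060
G1 X208.4192 Y113.7925
G1 X206.5195 Y107.9457
G1 X208.4192 Y102.0989
G1 X213.3928 Y98.4854
G1 X219.5406 Y98.4854
G1 X224.5142 Y102.0989
G1 X226.4139 Y107.9457
M5
G0 X27.8563 Y94.6729
M3 S236
G1 X26.2804 Y99.5231 F3952
G1 X22.1545 Y102.5207
G1 X17.0547 Y102.5207
G1 X12.9288 Y99.5231
G1 X11.3529 Y94.6729
G1 X12.9288 Y89.8227
G1 X17.0547 Y86.8251
G1 X22.1545 Y86.8251
G1 X26.2804 Y89.8227
G1 X27.8563 Y94.6729
M5
G0 X0.0000 Y0.0000

1 u = 1 mm; y_m = 215.4815 − y.

[1] `<polygon>` regular polygon, #ff8800→engrave S236 F3952: (206.5141,57.3562) → (205.2113,53.3171) → (201.4341,51.3822) → (197.3950,52.6850) → (195.4601,56.4622) → (196.7629,60.5013) → (200.5401,62.4362) → (204.5792,61.1334) → (206.5141,57.3562) (closed)

[2] `<polygon>` regular polygon, #ff8800→engrave S236 F3952: (76.3169,127.4301) → (133.4603,97.6811) → (103.7113,40.5377) → (46.5679,70.2867) → (76.3169,127.4301) (closed)

[3] `<polyline>` line segment, #ff8800→engrave S236 F3952: (206.8381,186.0587) → (142.5764,131.2407)

[4] `<path>` rectangle, #0000ff→cut S925 F831: (71.2946,192.2837) → (154.4083,192.2837) → (154.4083,139.4845) → (71.2946,139.4845) → (71.2946,192.2837) (closed)

[5] `<path>` quadratic bezier, #ff8800→engrave S236 F3952: (211.5822,29.7530) → (208.5062,22.6916) → (203.5767,17.7584) → (196.7936,14.9534) → (188.1570,14.2766) → (177.6669,15.7280)

[6] `<polygon>` regular polygon, #0000ff→cut S925 F831: (22.6667,113.7888) → (126.4277,188.1690) → (200.8079,84.4080) → (97.0469,10.0278) → (22.6667,113.7888) (closed)

[7] `<circle>` circle, #0000ff→cut S925 F831: (226.4139,107.9457) → (224.5142,113.7925) → (219.5406,117.4060) → (213.3928,117.4060) → (208.4192,113.7925) → (206.5195,107.9457) → (208.4192,102.0989) → (213.3928,98.4854) → (219.5406,98.4854) → (224.5142,102.0989) → (226.4139,107.9457) (closed)

[8] `<circle>` circle, #ff8800→engrave S236 F3952: (27.8563,94.6729) → (26.2804,99.5231) → (22.1545,102.5207) → (17.0547,102.5207) → (12.9288,99.5231) → (11.3529,94.6729) → (12.9288,89.8227) → (17.0547,86.8251) → (22.1545,86.8251) → (26.2804,89.8227) → (27.8563,94.6729) (closed)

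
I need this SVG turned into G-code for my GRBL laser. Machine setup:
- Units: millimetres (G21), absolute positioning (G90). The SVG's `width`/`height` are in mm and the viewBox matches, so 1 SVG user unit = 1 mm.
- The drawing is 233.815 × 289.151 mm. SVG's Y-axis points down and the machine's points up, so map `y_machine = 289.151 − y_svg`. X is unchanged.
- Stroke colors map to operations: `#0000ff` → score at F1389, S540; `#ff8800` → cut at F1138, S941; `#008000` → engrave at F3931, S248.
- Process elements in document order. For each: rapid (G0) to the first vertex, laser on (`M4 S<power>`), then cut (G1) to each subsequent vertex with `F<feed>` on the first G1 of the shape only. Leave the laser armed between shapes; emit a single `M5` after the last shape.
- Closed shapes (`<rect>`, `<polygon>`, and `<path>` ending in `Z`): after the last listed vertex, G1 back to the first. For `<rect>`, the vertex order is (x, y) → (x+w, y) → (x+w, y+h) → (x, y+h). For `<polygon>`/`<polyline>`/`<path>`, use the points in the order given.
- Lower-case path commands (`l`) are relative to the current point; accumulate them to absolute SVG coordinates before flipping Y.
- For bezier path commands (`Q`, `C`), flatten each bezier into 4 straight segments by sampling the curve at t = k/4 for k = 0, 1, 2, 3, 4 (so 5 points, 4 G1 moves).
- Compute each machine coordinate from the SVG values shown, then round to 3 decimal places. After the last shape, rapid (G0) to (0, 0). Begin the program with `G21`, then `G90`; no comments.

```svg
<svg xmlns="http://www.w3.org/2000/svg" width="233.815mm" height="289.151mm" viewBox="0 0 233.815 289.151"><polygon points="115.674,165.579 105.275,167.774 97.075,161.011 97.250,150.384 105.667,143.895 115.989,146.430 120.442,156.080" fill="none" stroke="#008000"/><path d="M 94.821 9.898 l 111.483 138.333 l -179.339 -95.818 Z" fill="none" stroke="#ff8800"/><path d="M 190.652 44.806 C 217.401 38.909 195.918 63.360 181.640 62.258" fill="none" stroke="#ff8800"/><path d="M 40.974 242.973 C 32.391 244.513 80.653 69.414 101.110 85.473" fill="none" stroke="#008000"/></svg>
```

G21
G90
G0 X115.674 Y123.572
M4 S248
G1 X105.275 Y121.377 F3931
G1 X97.075 Y128.140
G1 X97.250 Y138.767
G1 X105.667 Y145.256
G1 X115.989 Y142.721
G1 X120.442 Y133.071
G1 X115.674 Y123.572
G0 X94.821 Y279.253
M4 S941
G1 X206.304 Y140.920 F1138
G1 X26.965 Y236.738
G1 X94.821 Y279.253
G0 X190.652 Y244.345
M4 S941
G1 X202.536 Y243.951 F1138
G1 X201.531 Y237.417
G1 X192.833 Y229.984
G1 X181.640 Y226.893
G0 X40.974 Y46.178
M4 S248
G1 X43.873 Y72.396 F3931
G1 X60.152 Y130.373
G1 X81.876 Y185.627
G1 X101.110 Y203.678
M5
G0 X0.000 Y0.000

1 u = 1 mm; y_m = 289.151 − y.

[1] `<polygon>` regular polygon, #008000→engrave S248 F3931: (115.674,123.572) → (105.275,121.377) → (97.075,128.140) → (97.250,138.767) → (105.667,145.256) → (115.989,142.721) → (120.442,133.071) → (115.674,123.572) (closed)

[2] `<path>` closed polygon, #ff8800→cut S941 F1138: (94.821,279.253) → (206.304,140.920) → (26.965,236.738) → (94.821,279.253) (closed)

[3] `<path>` cubic bezier, #ff8800→cut S941 F1138: (190.652,244.345) → (202.536,243.951) → (201.531,237.417) → (192.833,229.984) → (181.640,226.893)

[4] `<path>` cubic bezier, #008000→engrave S248 F3931: (40.974,46.178) → (43.873,72.396) → (60.152,130.373) → (81.876,185.627) → (101.110,203.678)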